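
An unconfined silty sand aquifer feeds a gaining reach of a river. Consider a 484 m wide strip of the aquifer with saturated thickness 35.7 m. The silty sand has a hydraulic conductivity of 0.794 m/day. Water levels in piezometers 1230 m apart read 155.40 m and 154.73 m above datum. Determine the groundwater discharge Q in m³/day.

7.47

Cross-sectional area A = 484 × 35.7 = 17279 m².
Hydraulic gradient i = (155.40 − 154.73) / 1230 = 0.67 / 1230 = 0.0005447.
Darcy's law: Q = K · A · i = 0.7940 × 17279 × 0.0005447 = 7.473 m³/day.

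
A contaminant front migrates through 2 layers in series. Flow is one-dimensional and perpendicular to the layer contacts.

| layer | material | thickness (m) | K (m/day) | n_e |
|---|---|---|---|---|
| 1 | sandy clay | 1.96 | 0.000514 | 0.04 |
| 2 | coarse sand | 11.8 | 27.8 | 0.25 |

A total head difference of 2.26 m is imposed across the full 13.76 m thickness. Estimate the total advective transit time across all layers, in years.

With flow normal to the layers, continuity requires the same specific discharge q through every layer.
Σ(b_i/K_i) = 1.96/0.000514 + 11.8/27.8 = 3814 d.
q = Δh / Σ(b_i/K_i) = 2.26 / 3814 = 0.0005926 m/day.
In each layer the seepage velocity is v_i = q/n_i, so the layer transit time is t_i = b_i·n_i / q:
  layer 1 (sandy clay): t_1 = 1.96 × 0.04 / 0.0005926 = 132.3 d
  layer 2 (coarse sand): t_2 = 11.8 × 0.25 / 0.0005926 = 4978 d
Total t = Σ t_i = 5110 days = 13.99 years.

14.0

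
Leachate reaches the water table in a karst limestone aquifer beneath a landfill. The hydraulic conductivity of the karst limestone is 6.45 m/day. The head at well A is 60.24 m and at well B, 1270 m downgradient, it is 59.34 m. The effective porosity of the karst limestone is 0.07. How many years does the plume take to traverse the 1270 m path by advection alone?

Hydraulic gradient i = (60.24 − 59.34) / 1270 = 0.9 / 1270 = 0.0007087.
Darcy flux q = K · i = 6.450 × 0.0007087 = 0.004571 m/day.
Seepage velocity v = q / n_e = 0.004571 / 0.07 = 0.06530 m/day.
Travel time t = L / v = 1270 / 0.06530 = 19449 days = 53.25 years.

53.2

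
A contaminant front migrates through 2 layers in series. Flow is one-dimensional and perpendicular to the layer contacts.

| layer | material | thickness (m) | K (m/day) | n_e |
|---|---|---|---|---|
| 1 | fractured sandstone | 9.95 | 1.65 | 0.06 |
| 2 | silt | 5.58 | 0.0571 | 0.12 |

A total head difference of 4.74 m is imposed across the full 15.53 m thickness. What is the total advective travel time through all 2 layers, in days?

With flow normal to the layers, continuity requires the same specific discharge q through every layer.
Σ(b_i/K_i) = 9.95/1.65 + 5.58/0.0571 = 103.8 d.
q = Δh / Σ(b_i/K_i) = 4.74 / 103.8 = 0.04569 m/day.
In each layer the seepage velocity is v_i = q/n_i, so the layer transit time is t_i = b_i·n_i / q:
  layer 1 (fractured sandstone): t_1 = 9.95 × 0.06 / 0.04569 = 13.07 d
  layer 2 (silt): t_2 = 5.58 × 0.12 / 0.04569 = 14.66 d
Total t = Σ t_i = 27.72 days.

27.7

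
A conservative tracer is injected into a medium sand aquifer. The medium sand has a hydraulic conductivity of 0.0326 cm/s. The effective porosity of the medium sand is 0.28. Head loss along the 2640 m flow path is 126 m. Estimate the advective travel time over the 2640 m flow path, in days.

Convert K: 0.0326 cm/s × 864 = 28.17 m/day.
Hydraulic gradient i = Δh / L = 126 / 2640 = 0.04773.
Darcy flux q = K · i = 28.17 × 0.04773 = 1.344 m/day.
Seepage velocity v = q / n_e = 1.344 / 0.28 = 4.801 m/day.
Travel time t = L / v = 2640 / 4.801 = 549.9 days.

550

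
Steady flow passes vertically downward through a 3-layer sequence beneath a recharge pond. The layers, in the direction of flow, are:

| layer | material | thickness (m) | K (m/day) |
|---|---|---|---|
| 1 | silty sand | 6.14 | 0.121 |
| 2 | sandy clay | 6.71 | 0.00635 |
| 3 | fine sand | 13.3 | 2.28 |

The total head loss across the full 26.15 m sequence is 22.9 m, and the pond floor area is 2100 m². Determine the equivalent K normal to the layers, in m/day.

Flow is perpendicular to layering, so the layers act in series and the equivalent K is the thickness-weighted harmonic mean.
Total thickness L = 6.14 + 6.71 + 13.3 = 26.15 m.
Σ(b_i/K_i) = 6.14/0.121 + 6.71/0.00635 + 13.3/2.28 = 1113 d.
K_eq = L / Σ(b_i/K_i) = 26.15 / 1113 = 0.02349 m/day.

0.0235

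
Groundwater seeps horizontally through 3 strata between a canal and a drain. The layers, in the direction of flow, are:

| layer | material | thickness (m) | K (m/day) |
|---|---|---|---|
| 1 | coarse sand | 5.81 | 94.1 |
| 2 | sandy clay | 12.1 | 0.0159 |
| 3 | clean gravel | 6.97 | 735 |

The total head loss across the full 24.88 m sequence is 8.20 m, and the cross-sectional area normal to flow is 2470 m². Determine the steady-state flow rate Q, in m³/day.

Flow is perpendicular to layering, so the layers act in series and the equivalent K is the thickness-weighted harmonic mean.
Total thickness L = 5.81 + 12.1 + 6.97 = 24.88 m.
Σ(b_i/K_i) = 5.81/94.1 + 12.1/0.0159 + 6.97/735 = 761.1 d.
K_eq = L / Σ(b_i/K_i) = 24.88 / 761.1 = 0.03269 m/day.
Q = K_eq · A · (Δh/L) = 0.03269 × 2470 × (8.20/24.88) = 26.61 m³/day.

26.6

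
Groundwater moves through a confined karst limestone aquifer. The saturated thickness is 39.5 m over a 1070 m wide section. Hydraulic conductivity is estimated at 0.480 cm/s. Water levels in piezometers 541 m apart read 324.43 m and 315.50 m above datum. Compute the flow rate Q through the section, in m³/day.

Convert K: 0.480 cm/s × 864 = 414.7 m/day.
Cross-sectional area A = 1070 × 39.5 = 42265 m².
Hydraulic gradient i = (324.43 − 315.50) / 541 = 8.93 / 541 = 0.01651.
Darcy's law: Q = K · A · i = 414.7 × 42265 × 0.01651 = 2.893e+05 m³/day.

289000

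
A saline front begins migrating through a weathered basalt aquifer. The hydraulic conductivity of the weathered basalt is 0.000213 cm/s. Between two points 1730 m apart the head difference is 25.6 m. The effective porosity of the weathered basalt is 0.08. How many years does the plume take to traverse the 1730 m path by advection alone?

139

Convert K: 0.000213 cm/s × 864 = 0.1840 m/day.
Hydraulic gradient i = Δh / L = 25.6 / 1730 = 0.01480.
Darcy flux q = K · i = 0.1840 × 0.01480 = 0.002723 m/day.
Seepage velocity v = q / n_e = 0.002723 / 0.08 = 0.03404 m/day.
Travel time t = L / v = 1730 / 0.03404 = 50822 days = 139.1 years.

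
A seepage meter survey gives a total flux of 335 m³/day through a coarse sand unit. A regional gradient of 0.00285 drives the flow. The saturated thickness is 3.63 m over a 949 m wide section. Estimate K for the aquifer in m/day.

Cross-sectional area A = 949 × 3.63 = 3445 m².
Hydraulic gradient i = 0.00285.
From Q = K·A·i, K = Q / (A·i) = 335 / (3445 × 0.002850) = 34.12 m/day.

34.1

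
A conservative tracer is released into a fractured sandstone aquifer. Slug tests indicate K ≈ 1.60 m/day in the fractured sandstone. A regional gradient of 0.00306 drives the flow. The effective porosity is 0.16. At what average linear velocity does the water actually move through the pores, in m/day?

0.0306

Hydraulic gradient i = 0.00306.
Darcy flux q = K · i = 1.600 × 0.003060 = 0.004896 m/day.
Seepage velocity v = q / n_e = 0.004896 / 0.16 = 0.03060 m/day.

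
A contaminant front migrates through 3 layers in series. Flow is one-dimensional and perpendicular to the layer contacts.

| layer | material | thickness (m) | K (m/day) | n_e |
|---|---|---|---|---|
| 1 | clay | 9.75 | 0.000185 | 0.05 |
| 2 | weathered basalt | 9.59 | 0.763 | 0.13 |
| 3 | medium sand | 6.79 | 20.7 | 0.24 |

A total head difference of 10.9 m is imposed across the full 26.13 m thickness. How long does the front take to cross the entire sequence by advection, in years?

With flow normal to the layers, continuity requires the same specific discharge q through every layer.
Σ(b_i/K_i) = 9.75/0.000185 + 9.59/0.763 + 6.79/20.7 = 52716 d.
q = Δh / Σ(b_i/K_i) = 10.9 / 52716 = 0.0002068 m/day.
In each layer the seepage velocity is v_i = q/n_i, so the layer transit time is t_i = b_i·n_i / q:
  layer 1 (clay): t_1 = 9.75 × 0.05 / 0.0002068 = 2358 d
  layer 2 (weathered basalt): t_2 = 9.59 × 0.13 / 0.0002068 = 6029 d
  layer 3 (medium sand): t_3 = 6.79 × 0.24 / 0.0002068 = 7881 d
Total t = Σ t_i = 16268 days = 44.54 years.

44.5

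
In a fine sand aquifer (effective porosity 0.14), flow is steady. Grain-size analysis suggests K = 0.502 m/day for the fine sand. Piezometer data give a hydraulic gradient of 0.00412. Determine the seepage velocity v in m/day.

Hydraulic gradient i = 0.00412.
Darcy flux q = K · i = 0.5020 × 0.004120 = 0.002068 m/day.
Seepage velocity v = q / n_e = 0.002068 / 0.14 = 0.01477 m/day.

0.0148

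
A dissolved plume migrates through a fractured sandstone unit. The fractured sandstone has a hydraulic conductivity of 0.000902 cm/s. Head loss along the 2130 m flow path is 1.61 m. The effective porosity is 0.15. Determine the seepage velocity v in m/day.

Convert K: 0.000902 cm/s × 864 = 0.7793 m/day.
Hydraulic gradient i = Δh / L = 1.61 / 2130 = 0.0007559.
Darcy flux q = K · i = 0.7793 × 0.0007559 = 0.0005891 m/day.
Seepage velocity v = q / n_e = 0.0005891 / 0.15 = 0.003927 m/day.

0.00393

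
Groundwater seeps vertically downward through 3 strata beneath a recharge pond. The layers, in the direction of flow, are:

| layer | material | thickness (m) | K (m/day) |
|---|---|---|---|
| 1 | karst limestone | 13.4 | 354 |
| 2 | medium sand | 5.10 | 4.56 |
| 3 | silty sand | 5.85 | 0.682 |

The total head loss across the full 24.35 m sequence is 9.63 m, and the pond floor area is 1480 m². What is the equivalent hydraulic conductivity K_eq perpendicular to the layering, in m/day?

2.50

Flow is perpendicular to layering, so the layers act in series and the equivalent K is the thickness-weighted harmonic mean.
Total thickness L = 13.4 + 5.10 + 5.85 = 24.35 m.
Σ(b_i/K_i) = 13.4/354 + 5.10/4.56 + 5.85/0.682 = 9.734 d.
K_eq = L / Σ(b_i/K_i) = 24.35 / 9.734 = 2.502 m/day.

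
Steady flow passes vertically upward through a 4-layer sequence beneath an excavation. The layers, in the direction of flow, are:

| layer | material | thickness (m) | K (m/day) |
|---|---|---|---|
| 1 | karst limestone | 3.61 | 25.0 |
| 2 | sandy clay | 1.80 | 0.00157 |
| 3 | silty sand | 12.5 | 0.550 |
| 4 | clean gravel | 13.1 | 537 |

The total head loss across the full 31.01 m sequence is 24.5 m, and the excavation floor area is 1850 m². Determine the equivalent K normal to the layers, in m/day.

0.0265

Flow is perpendicular to layering, so the layers act in series and the equivalent K is the thickness-weighted harmonic mean.
Total thickness L = 3.61 + 1.80 + 12.5 + 13.1 = 31.01 m.
Σ(b_i/K_i) = 3.61/25.0 + 1.80/0.00157 + 12.5/0.550 + 13.1/537 = 1169 d.
K_eq = L / Σ(b_i/K_i) = 31.01 / 1169 = 0.02652 m/day.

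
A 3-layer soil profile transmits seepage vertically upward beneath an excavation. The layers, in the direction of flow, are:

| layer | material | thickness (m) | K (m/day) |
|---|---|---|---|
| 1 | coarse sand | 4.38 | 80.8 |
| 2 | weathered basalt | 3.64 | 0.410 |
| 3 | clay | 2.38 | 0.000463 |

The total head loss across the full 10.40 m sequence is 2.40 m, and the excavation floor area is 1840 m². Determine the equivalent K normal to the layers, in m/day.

0.00202

Flow is perpendicular to layering, so the layers act in series and the equivalent K is the thickness-weighted harmonic mean.
Total thickness L = 4.38 + 3.64 + 2.38 = 10.40 m.
Σ(b_i/K_i) = 4.38/80.8 + 3.64/0.410 + 2.38/0.000463 = 5149 d.
K_eq = L / Σ(b_i/K_i) = 10.40 / 5149 = 0.002020 m/day.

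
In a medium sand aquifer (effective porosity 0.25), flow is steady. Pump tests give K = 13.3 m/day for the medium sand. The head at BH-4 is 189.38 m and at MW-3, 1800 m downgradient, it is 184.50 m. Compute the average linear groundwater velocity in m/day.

Hydraulic gradient i = (189.38 − 184.50) / 1800 = 4.88 / 1800 = 0.002711.
Darcy flux q = K · i = 13.30 × 0.002711 = 0.03606 m/day.
Seepage velocity v = q / n_e = 0.03606 / 0.25 = 0.1442 m/day.

0.144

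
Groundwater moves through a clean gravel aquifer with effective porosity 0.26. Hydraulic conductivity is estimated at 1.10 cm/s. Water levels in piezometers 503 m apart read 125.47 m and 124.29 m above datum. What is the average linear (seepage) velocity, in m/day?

Convert K: 1.10 cm/s × 864 = 950.4 m/day.
Hydraulic gradient i = (125.47 − 124.29) / 503 = 1.18 / 503 = 0.002346.
Darcy flux q = K · i = 950.4 × 0.002346 = 2.230 m/day.
Seepage velocity v = q / n_e = 2.230 / 0.26 = 8.575 m/day.

8.58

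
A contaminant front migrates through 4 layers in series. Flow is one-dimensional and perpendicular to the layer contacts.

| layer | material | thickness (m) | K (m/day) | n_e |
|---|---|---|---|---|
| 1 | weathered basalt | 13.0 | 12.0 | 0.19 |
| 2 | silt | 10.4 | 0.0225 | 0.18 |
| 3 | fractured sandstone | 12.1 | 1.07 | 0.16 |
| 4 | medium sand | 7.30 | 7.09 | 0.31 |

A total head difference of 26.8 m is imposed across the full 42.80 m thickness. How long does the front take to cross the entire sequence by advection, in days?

152

With flow normal to the layers, continuity requires the same specific discharge q through every layer.
Σ(b_i/K_i) = 13.0/12.0 + 10.4/0.0225 + 12.1/1.07 + 7.30/7.09 = 475.6 d.
q = Δh / Σ(b_i/K_i) = 26.8 / 475.6 = 0.05634 m/day.
In each layer the seepage velocity is v_i = q/n_i, so the layer transit time is t_i = b_i·n_i / q:
  layer 1 (weathered basalt): t_1 = 13.0 × 0.19 / 0.05634 = 43.84 d
  layer 2 (silt): t_2 = 10.4 × 0.18 / 0.05634 = 33.22 d
  layer 3 (fractured sandstone): t_3 = 12.1 × 0.16 / 0.05634 = 34.36 d
  layer 4 (medium sand): t_4 = 7.30 × 0.31 / 0.05634 = 40.16 d
Total t = Σ t_i = 151.6 days.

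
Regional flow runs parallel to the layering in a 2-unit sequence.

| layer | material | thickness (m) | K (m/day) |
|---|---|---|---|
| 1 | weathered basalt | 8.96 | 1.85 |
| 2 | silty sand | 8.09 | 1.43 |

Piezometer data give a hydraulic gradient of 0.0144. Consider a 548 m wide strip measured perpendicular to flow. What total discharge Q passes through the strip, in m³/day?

222

Flow is parallel to layering, so each bed carries its own Darcy discharge and the transmissivities add.
Σ(K_i·b_i) = 1.85×8.96 + 1.43×8.09 = 28.14 m²/day.
Hydraulic gradient i = 0.0144.
Q = Σ(K_i·b_i) · W · i = 28.14 × 548 × 0.01440 = 222.1 m³/day.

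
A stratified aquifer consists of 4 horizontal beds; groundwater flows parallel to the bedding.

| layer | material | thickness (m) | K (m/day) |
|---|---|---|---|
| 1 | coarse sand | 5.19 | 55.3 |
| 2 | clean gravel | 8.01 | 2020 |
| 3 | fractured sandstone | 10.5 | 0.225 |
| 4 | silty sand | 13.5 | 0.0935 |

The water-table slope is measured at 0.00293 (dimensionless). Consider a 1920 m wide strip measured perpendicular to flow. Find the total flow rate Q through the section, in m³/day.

92700

Flow is parallel to layering, so each bed carries its own Darcy discharge and the transmissivities add.
Σ(K_i·b_i) = 55.3×5.19 + 2020×8.01 + 0.225×10.5 + 0.0935×13.5 = 16471 m²/day.
Hydraulic gradient i = 0.00293.
Q = Σ(K_i·b_i) · W · i = 16471 × 1920 × 0.002930 = 92658 m³/day.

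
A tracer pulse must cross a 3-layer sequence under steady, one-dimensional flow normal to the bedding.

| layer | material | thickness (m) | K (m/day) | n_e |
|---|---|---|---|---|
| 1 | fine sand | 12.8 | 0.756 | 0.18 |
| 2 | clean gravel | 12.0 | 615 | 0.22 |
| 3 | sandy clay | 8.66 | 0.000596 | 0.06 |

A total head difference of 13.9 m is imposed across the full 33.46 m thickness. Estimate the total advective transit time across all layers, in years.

15.7

With flow normal to the layers, continuity requires the same specific discharge q through every layer.
Σ(b_i/K_i) = 12.8/0.756 + 12.0/615 + 8.66/0.000596 = 14547 d.
q = Δh / Σ(b_i/K_i) = 13.9 / 14547 = 0.0009555 m/day.
In each layer the seepage velocity is v_i = q/n_i, so the layer transit time is t_i = b_i·n_i / q:
  layer 1 (fine sand): t_1 = 12.8 × 0.18 / 0.0009555 = 2411 d
  layer 2 (clean gravel): t_2 = 12.0 × 0.22 / 0.0009555 = 2763 d
  layer 3 (sandy clay): t_3 = 8.66 × 0.06 / 0.0009555 = 543.8 d
Total t = Σ t_i = 5718 days = 15.65 years.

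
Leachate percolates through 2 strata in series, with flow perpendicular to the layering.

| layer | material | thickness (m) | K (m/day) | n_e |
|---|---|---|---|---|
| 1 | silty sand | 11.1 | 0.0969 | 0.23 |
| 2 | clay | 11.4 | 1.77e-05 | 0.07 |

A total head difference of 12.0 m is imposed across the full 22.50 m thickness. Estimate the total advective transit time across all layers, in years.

493

With flow normal to the layers, continuity requires the same specific discharge q through every layer.
Σ(b_i/K_i) = 11.1/0.0969 + 11.4/1.77e-05 = 6.442e+05 d.
q = Δh / Σ(b_i/K_i) = 12.0 / 6.442e+05 = 1.863e-05 m/day.
In each layer the seepage velocity is v_i = q/n_i, so the layer transit time is t_i = b_i·n_i / q:
  layer 1 (silty sand): t_1 = 11.1 × 0.23 / 1.863e-05 = 1.370e+05 d
  layer 2 (clay): t_2 = 11.4 × 0.07 / 1.863e-05 = 42838 d
Total t = Σ t_i = 1.799e+05 days = 492.5 years.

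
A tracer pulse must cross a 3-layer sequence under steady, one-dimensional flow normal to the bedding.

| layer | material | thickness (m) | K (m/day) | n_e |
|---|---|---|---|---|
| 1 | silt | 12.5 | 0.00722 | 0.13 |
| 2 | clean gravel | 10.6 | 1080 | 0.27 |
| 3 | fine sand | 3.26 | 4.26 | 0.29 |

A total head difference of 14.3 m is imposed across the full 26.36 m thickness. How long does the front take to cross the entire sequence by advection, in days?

658

With flow normal to the layers, continuity requires the same specific discharge q through every layer.
Σ(b_i/K_i) = 12.5/0.00722 + 10.6/1080 + 3.26/4.26 = 1732 d.
q = Δh / Σ(b_i/K_i) = 14.3 / 1732 = 0.008256 m/day.
In each layer the seepage velocity is v_i = q/n_i, so the layer transit time is t_i = b_i·n_i / q:
  layer 1 (silt): t_1 = 12.5 × 0.13 / 0.008256 = 196.8 d
  layer 2 (clean gravel): t_2 = 10.6 × 0.27 / 0.008256 = 346.7 d
  layer 3 (fine sand): t_3 = 3.26 × 0.29 / 0.008256 = 114.5 d
Total t = Σ t_i = 658.0 days.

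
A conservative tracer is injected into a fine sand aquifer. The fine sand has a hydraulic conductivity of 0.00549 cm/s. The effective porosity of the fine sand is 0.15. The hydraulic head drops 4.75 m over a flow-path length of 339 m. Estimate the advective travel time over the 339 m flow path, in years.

2.09

Convert K: 0.00549 cm/s × 864 = 4.743 m/day.
Hydraulic gradient i = Δh / L = 4.75 / 339 = 0.01401.
Darcy flux q = K · i = 4.743 × 0.01401 = 0.06646 m/day.
Seepage velocity v = q / n_e = 0.06646 / 0.15 = 0.4431 m/day.
Travel time t = L / v = 339 / 0.4431 = 765.1 days = 2.095 years.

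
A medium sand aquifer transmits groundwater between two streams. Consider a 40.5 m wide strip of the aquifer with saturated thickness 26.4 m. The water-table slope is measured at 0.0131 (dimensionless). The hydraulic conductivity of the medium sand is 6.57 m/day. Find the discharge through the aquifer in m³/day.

92.0

Cross-sectional area A = 40.5 × 26.4 = 1069 m².
Hydraulic gradient i = 0.0131.
Darcy's law: Q = K · A · i = 6.570 × 1069 × 0.01310 = 92.02 m³/day.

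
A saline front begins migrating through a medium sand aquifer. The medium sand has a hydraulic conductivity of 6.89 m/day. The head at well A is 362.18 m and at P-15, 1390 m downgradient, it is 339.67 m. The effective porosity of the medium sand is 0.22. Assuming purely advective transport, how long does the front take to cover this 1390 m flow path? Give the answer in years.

Hydraulic gradient i = (362.18 − 339.67) / 1390 = 22.51 / 1390 = 0.01619.
Darcy flux q = K · i = 6.890 × 0.01619 = 0.1116 m/day.
Seepage velocity v = q / n_e = 0.1116 / 0.22 = 0.5072 m/day.
Travel time t = L / v = 1390 / 0.5072 = 2741 days = 7.504 years.

7.50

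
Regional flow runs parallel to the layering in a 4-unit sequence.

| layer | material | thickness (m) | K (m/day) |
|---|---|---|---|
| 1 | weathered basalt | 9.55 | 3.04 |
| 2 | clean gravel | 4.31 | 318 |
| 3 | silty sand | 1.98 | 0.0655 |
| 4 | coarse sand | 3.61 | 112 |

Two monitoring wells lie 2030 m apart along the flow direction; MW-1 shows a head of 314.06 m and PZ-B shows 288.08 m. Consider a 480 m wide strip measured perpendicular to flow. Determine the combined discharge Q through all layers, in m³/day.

11100

Flow is parallel to layering, so each bed carries its own Darcy discharge and the transmissivities add.
Σ(K_i·b_i) = 3.04×9.55 + 318×4.31 + 0.0655×1.98 + 112×3.61 = 1804 m²/day.
Hydraulic gradient i = (314.06 − 288.08) / 2030 = 25.98 / 2030 = 0.01280.
Q = Σ(K_i·b_i) · W · i = 1804 × 480 × 0.01280 = 11082 m³/day.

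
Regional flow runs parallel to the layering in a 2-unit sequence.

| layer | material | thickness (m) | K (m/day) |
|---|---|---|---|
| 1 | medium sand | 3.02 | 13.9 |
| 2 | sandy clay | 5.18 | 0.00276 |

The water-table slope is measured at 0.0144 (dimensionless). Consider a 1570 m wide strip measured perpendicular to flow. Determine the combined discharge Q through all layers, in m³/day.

Flow is parallel to layering, so each bed carries its own Darcy discharge and the transmissivities add.
Σ(K_i·b_i) = 13.9×3.02 + 0.00276×5.18 = 41.99 m²/day.
Hydraulic gradient i = 0.0144.
Q = Σ(K_i·b_i) · W · i = 41.99 × 1570 × 0.01440 = 949.4 m³/day.

949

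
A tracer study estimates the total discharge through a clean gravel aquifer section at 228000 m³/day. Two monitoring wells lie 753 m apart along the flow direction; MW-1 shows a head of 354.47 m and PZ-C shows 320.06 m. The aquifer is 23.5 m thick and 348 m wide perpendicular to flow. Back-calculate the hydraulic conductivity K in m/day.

Cross-sectional area A = 348 × 23.5 = 8178 m².
Hydraulic gradient i = (354.47 − 320.06) / 753 = 34.41 / 753 = 0.04570.
From Q = K·A·i, K = Q / (A·i) = 228000 / (8178 × 0.04570) = 610.1 m/day.

610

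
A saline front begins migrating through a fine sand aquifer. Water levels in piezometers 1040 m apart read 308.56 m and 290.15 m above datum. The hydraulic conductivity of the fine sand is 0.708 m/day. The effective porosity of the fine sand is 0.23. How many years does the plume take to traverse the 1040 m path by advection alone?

Hydraulic gradient i = (308.56 − 290.15) / 1040 = 18.41 / 1040 = 0.01770.
Darcy flux q = K · i = 0.7080 × 0.01770 = 0.01253 m/day.
Seepage velocity v = q / n_e = 0.01253 / 0.23 = 0.05449 m/day.
Travel time t = L / v = 1040 / 0.05449 = 19086 days = 52.25 years.

52.3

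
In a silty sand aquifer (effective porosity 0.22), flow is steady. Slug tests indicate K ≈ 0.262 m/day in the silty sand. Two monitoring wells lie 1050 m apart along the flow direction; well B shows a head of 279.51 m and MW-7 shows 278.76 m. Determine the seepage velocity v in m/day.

Hydraulic gradient i = (279.51 − 278.76) / 1050 = 0.75 / 1050 = 0.0007143.
Darcy flux q = K · i = 0.2620 × 0.0007143 = 0.0001871 m/day.
Seepage velocity v = q / n_e = 0.0001871 / 0.22 = 0.0008506 m/day.

0.000851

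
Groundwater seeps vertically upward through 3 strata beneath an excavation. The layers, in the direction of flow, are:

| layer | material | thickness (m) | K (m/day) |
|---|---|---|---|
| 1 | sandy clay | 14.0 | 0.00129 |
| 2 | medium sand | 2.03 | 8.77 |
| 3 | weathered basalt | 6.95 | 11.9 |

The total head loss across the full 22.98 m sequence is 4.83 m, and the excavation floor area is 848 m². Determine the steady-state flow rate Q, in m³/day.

0.377

Flow is perpendicular to layering, so the layers act in series and the equivalent K is the thickness-weighted harmonic mean.
Total thickness L = 14.0 + 2.03 + 6.95 = 22.98 m.
Σ(b_i/K_i) = 14.0/0.00129 + 2.03/8.77 + 6.95/11.9 = 10854 d.
K_eq = L / Σ(b_i/K_i) = 22.98 / 10854 = 0.002117 m/day.
Q = K_eq · A · (Δh/L) = 0.002117 × 848 × (4.83/22.98) = 0.3774 m³/day.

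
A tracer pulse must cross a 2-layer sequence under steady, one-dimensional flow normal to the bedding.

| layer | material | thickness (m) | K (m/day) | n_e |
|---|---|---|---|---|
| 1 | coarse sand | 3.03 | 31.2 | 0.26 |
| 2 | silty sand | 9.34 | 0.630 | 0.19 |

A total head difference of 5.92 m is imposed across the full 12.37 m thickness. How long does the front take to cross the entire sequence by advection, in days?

6.46

With flow normal to the layers, continuity requires the same specific discharge q through every layer.
Σ(b_i/K_i) = 3.03/31.2 + 9.34/0.630 = 14.92 d.
q = Δh / Σ(b_i/K_i) = 5.92 / 14.92 = 0.3967 m/day.
In each layer the seepage velocity is v_i = q/n_i, so the layer transit time is t_i = b_i·n_i / q:
  layer 1 (coarse sand): t_1 = 3.03 × 0.26 / 0.3967 = 1.986 d
  layer 2 (silty sand): t_2 = 9.34 × 0.19 / 0.3967 = 4.473 d
Total t = Σ t_i = 6.459 days.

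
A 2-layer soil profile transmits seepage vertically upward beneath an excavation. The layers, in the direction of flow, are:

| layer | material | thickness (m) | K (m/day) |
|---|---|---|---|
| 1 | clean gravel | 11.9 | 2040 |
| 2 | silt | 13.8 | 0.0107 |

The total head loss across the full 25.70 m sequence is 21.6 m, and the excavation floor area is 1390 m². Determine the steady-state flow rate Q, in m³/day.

23.3

Flow is perpendicular to layering, so the layers act in series and the equivalent K is the thickness-weighted harmonic mean.
Total thickness L = 11.9 + 13.8 = 25.70 m.
Σ(b_i/K_i) = 11.9/2040 + 13.8/0.0107 = 1290 d.
K_eq = L / Σ(b_i/K_i) = 25.70 / 1290 = 0.01993 m/day.
Q = K_eq · A · (Δh/L) = 0.01993 × 1390 × (21.6/25.70) = 23.28 m³/day.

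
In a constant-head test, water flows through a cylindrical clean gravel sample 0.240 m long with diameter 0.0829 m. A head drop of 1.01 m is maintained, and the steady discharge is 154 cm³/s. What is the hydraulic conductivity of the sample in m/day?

Cross-sectional area A = π·(d/2)² = π × (0.0829/2)² = 0.005398 m².
Convert discharge: 154 cm³/s = 0.0001540 m³/s.
Darcy's law rearranged: K = Q·L / (A·Δh) = 0.0001540 × 0.240 / (0.005398 × 1.01) = 0.006780 m/s = 585.8 m/day.

586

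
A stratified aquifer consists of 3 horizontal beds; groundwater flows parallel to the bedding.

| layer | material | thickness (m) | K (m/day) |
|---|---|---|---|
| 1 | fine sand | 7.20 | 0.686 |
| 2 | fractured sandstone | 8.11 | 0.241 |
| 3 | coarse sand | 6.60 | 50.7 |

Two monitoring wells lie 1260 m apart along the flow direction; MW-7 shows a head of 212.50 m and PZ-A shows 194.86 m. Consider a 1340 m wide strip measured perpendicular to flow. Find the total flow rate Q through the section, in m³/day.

6410

Flow is parallel to layering, so each bed carries its own Darcy discharge and the transmissivities add.
Σ(K_i·b_i) = 0.686×7.20 + 0.241×8.11 + 50.7×6.60 = 341.5 m²/day.
Hydraulic gradient i = (212.50 − 194.86) / 1260 = 17.64 / 1260 = 0.01400.
Q = Σ(K_i·b_i) · W · i = 341.5 × 1340 × 0.01400 = 6407 m³/day.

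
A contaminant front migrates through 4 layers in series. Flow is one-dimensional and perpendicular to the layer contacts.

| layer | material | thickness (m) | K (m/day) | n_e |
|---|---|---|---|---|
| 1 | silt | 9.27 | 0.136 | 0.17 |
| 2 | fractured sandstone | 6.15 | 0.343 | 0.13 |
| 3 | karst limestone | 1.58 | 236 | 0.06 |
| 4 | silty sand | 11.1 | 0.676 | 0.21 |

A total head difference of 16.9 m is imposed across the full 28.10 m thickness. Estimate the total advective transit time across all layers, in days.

29.1

With flow normal to the layers, continuity requires the same specific discharge q through every layer.
Σ(b_i/K_i) = 9.27/0.136 + 6.15/0.343 + 1.58/236 + 11.1/0.676 = 102.5 d.
q = Δh / Σ(b_i/K_i) = 16.9 / 102.5 = 0.1648 m/day.
In each layer the seepage velocity is v_i = q/n_i, so the layer transit time is t_i = b_i·n_i / q:
  layer 1 (silt): t_1 = 9.27 × 0.17 / 0.1648 = 9.560 d
  layer 2 (fractured sandstone): t_2 = 6.15 × 0.13 / 0.1648 = 4.850 d
  layer 3 (karst limestone): t_3 = 1.58 × 0.06 / 0.1648 = 0.5751 d
  layer 4 (silty sand): t_4 = 11.1 × 0.21 / 0.1648 = 14.14 d
Total t = Σ t_i = 29.12 days.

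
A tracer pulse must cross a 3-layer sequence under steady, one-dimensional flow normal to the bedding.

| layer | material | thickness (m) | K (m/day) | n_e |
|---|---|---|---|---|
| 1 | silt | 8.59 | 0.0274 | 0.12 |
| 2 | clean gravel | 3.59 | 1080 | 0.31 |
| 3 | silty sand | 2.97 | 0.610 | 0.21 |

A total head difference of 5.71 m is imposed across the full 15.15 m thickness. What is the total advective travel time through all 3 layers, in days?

With flow normal to the layers, continuity requires the same specific discharge q through every layer.
Σ(b_i/K_i) = 8.59/0.0274 + 3.59/1080 + 2.97/0.610 = 318.4 d.
q = Δh / Σ(b_i/K_i) = 5.71 / 318.4 = 0.01793 m/day.
In each layer the seepage velocity is v_i = q/n_i, so the layer transit time is t_i = b_i·n_i / q:
  layer 1 (silt): t_1 = 8.59 × 0.12 / 0.01793 = 57.47 d
  layer 2 (clean gravel): t_2 = 3.59 × 0.31 / 0.01793 = 62.05 d
  layer 3 (silty sand): t_3 = 2.97 × 0.21 / 0.01793 = 34.78 d
Total t = Σ t_i = 154.3 days.

154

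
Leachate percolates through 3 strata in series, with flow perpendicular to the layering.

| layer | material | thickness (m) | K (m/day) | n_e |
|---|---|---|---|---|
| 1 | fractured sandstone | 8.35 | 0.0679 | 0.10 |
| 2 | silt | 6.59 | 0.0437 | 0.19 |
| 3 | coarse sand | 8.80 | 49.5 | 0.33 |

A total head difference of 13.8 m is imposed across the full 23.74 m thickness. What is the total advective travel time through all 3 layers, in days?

99.1

With flow normal to the layers, continuity requires the same specific discharge q through every layer.
Σ(b_i/K_i) = 8.35/0.0679 + 6.59/0.0437 + 8.80/49.5 = 274.0 d.
q = Δh / Σ(b_i/K_i) = 13.8 / 274.0 = 0.05037 m/day.
In each layer the seepage velocity is v_i = q/n_i, so the layer transit time is t_i = b_i·n_i / q:
  layer 1 (fractured sandstone): t_1 = 8.35 × 0.10 / 0.05037 = 16.58 d
  layer 2 (silt): t_2 = 6.59 × 0.19 / 0.05037 = 24.86 d
  layer 3 (coarse sand): t_3 = 8.80 × 0.33 / 0.05037 = 57.65 d
Total t = Σ t_i = 99.08 days.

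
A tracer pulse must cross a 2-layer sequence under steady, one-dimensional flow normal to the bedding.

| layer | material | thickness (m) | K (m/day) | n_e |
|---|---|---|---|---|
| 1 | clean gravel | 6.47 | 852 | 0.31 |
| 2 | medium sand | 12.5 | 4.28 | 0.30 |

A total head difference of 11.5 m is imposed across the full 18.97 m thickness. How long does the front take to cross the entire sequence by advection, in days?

With flow normal to the layers, continuity requires the same specific discharge q through every layer.
Σ(b_i/K_i) = 6.47/852 + 12.5/4.28 = 2.928 d.
q = Δh / Σ(b_i/K_i) = 11.5 / 2.928 = 3.927 m/day.
In each layer the seepage velocity is v_i = q/n_i, so the layer transit time is t_i = b_i·n_i / q:
  layer 1 (clean gravel): t_1 = 6.47 × 0.31 / 3.927 = 0.5107 d
  layer 2 (medium sand): t_2 = 12.5 × 0.30 / 3.927 = 0.9548 d
Total t = Σ t_i = 1.466 days.

1.47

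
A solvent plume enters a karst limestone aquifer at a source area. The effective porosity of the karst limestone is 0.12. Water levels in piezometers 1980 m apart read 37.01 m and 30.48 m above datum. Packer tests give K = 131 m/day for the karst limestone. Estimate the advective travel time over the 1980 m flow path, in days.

550

Hydraulic gradient i = (37.01 − 30.48) / 1980 = 6.53 / 1980 = 0.003298.
Darcy flux q = K · i = 131.0 × 0.003298 = 0.4320 m/day.
Seepage velocity v = q / n_e = 0.4320 / 0.12 = 3.600 m/day.
Travel time t = L / v = 1980 / 3.600 = 550.0 days.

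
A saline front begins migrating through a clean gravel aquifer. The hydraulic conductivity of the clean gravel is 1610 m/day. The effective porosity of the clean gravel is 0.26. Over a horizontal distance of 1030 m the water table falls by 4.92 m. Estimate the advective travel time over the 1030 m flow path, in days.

Hydraulic gradient i = Δh / L = 4.92 / 1030 = 0.004777.
Darcy flux q = K · i = 1610 × 0.004777 = 7.690 m/day.
Seepage velocity v = q / n_e = 7.690 / 0.26 = 29.58 m/day.
Travel time t = L / v = 1030 / 29.58 = 34.82 days.

34.8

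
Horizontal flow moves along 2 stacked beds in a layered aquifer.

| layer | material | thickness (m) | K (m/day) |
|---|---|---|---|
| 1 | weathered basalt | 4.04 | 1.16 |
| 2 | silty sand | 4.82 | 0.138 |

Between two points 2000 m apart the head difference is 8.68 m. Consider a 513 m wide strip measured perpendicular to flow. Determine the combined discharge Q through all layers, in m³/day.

Flow is parallel to layering, so each bed carries its own Darcy discharge and the transmissivities add.
Σ(K_i·b_i) = 1.16×4.04 + 0.138×4.82 = 5.352 m²/day.
Hydraulic gradient i = Δh / L = 8.68 / 2000 = 0.004340.
Q = Σ(K_i·b_i) · W · i = 5.352 × 513 × 0.004340 = 11.91 m³/day.

11.9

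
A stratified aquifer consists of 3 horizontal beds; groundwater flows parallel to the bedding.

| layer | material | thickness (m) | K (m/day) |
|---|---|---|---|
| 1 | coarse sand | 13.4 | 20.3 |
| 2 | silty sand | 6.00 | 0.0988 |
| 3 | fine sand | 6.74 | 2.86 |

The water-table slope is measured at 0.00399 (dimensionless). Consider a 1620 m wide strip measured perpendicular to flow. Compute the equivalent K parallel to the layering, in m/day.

11.2

Flow is parallel to layering, so each bed carries its own Darcy discharge and the transmissivities add.
Σ(K_i·b_i) = 20.3×13.4 + 0.0988×6.00 + 2.86×6.74 = 291.9 m²/day.
Total thickness b = 26.14 m, so K_eq = Σ(K_i·b_i)/b = 11.17 m/day.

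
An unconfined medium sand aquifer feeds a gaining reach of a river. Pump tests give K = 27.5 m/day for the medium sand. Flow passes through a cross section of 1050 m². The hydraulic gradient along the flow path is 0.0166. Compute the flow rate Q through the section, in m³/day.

479

Hydraulic gradient i = 0.0166.
Darcy's law: Q = K · A · i = 27.50 × 1050 × 0.01660 = 479.3 m³/day.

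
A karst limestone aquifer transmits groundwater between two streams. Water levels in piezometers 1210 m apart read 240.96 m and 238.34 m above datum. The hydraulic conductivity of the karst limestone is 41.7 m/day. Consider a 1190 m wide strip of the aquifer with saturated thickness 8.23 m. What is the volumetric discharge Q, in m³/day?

884

Cross-sectional area A = 1190 × 8.23 = 9794 m².
Hydraulic gradient i = (240.96 − 238.34) / 1210 = 2.62 / 1210 = 0.002165.
Darcy's law: Q = K · A · i = 41.70 × 9794 × 0.002165 = 884.3 m³/day.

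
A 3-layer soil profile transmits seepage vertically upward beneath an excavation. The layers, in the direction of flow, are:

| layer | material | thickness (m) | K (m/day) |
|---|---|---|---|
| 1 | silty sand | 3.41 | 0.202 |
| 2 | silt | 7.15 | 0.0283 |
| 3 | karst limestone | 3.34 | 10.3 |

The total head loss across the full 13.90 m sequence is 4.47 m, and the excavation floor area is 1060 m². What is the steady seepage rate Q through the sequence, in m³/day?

Flow is perpendicular to layering, so the layers act in series and the equivalent K is the thickness-weighted harmonic mean.
Total thickness L = 3.41 + 7.15 + 3.34 = 13.90 m.
Σ(b_i/K_i) = 3.41/0.202 + 7.15/0.0283 + 3.34/10.3 = 269.9 d.
K_eq = L / Σ(b_i/K_i) = 13.90 / 269.9 = 0.05151 m/day.
Q = K_eq · A · (Δh/L) = 0.05151 × 1060 × (4.47/13.90) = 17.56 m³/day.

17.6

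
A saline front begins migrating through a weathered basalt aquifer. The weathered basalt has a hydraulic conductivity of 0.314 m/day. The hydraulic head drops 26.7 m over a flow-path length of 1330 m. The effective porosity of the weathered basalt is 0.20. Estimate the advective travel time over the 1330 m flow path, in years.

116

Hydraulic gradient i = Δh / L = 26.7 / 1330 = 0.02008.
Darcy flux q = K · i = 0.3140 × 0.02008 = 0.006304 m/day.
Seepage velocity v = q / n_e = 0.006304 / 0.20 = 0.03152 m/day.
Travel time t = L / v = 1330 / 0.03152 = 42198 days = 115.5 years.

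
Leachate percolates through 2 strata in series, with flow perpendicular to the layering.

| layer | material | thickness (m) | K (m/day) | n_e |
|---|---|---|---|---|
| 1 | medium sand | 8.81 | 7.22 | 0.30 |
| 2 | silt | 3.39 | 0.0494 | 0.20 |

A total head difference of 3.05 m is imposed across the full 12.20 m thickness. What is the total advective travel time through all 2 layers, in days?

With flow normal to the layers, continuity requires the same specific discharge q through every layer.
Σ(b_i/K_i) = 8.81/7.22 + 3.39/0.0494 = 69.84 d.
q = Δh / Σ(b_i/K_i) = 3.05 / 69.84 = 0.04367 m/day.
In each layer the seepage velocity is v_i = q/n_i, so the layer transit time is t_i = b_i·n_i / q:
  layer 1 (medium sand): t_1 = 8.81 × 0.30 / 0.04367 = 60.52 d
  layer 2 (silt): t_2 = 3.39 × 0.20 / 0.04367 = 15.53 d
Total t = Σ t_i = 76.05 days.

76.0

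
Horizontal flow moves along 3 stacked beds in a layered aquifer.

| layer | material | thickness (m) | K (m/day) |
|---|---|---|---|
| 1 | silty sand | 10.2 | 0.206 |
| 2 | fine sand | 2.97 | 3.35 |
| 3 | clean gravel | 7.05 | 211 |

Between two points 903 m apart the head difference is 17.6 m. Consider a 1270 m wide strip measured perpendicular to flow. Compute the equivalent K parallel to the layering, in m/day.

Flow is parallel to layering, so each bed carries its own Darcy discharge and the transmissivities add.
Σ(K_i·b_i) = 0.206×10.2 + 3.35×2.97 + 211×7.05 = 1500 m²/day.
Total thickness b = 20.22 m, so K_eq = Σ(K_i·b_i)/b = 74.16 m/day.

74.2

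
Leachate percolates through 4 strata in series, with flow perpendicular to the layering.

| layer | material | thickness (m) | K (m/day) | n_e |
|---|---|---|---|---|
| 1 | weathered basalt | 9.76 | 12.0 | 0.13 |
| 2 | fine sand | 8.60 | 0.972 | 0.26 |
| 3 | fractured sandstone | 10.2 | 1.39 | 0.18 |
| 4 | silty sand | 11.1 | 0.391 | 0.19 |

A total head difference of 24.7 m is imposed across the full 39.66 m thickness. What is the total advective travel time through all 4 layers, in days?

13.7

With flow normal to the layers, continuity requires the same specific discharge q through every layer.
Σ(b_i/K_i) = 9.76/12.0 + 8.60/0.972 + 10.2/1.39 + 11.1/0.391 = 45.39 d.
q = Δh / Σ(b_i/K_i) = 24.7 / 45.39 = 0.5442 m/day.
In each layer the seepage velocity is v_i = q/n_i, so the layer transit time is t_i = b_i·n_i / q:
  layer 1 (weathered basalt): t_1 = 9.76 × 0.13 / 0.5442 = 2.332 d
  layer 2 (fine sand): t_2 = 8.60 × 0.26 / 0.5442 = 4.109 d
  layer 3 (fractured sandstone): t_3 = 10.2 × 0.18 / 0.5442 = 3.374 d
  layer 4 (silty sand): t_4 = 11.1 × 0.19 / 0.5442 = 3.875 d
Total t = Σ t_i = 13.69 days.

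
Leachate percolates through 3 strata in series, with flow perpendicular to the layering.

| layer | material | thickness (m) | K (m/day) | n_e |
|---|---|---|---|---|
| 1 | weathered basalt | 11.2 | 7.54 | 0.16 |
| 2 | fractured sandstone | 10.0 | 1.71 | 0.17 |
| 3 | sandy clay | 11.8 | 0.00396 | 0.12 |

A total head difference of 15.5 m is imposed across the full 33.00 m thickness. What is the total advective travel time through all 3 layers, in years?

With flow normal to the layers, continuity requires the same specific discharge q through every layer.
Σ(b_i/K_i) = 11.2/7.54 + 10.0/1.71 + 11.8/0.00396 = 2987 d.
q = Δh / Σ(b_i/K_i) = 15.5 / 2987 = 0.005189 m/day.
In each layer the seepage velocity is v_i = q/n_i, so the layer transit time is t_i = b_i·n_i / q:
  layer 1 (weathered basalt): t_1 = 11.2 × 0.16 / 0.005189 = 345.4 d
  layer 2 (fractured sandstone): t_2 = 10.0 × 0.17 / 0.005189 = 327.6 d
  layer 3 (sandy clay): t_3 = 11.8 × 0.12 / 0.005189 = 272.9 d
Total t = Σ t_i = 945.9 days = 2.590 years.

2.59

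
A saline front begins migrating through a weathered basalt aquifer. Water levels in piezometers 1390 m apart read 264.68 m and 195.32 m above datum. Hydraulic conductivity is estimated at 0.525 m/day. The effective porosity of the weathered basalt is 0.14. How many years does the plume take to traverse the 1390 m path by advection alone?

Hydraulic gradient i = (264.68 − 195.32) / 1390 = 69.36 / 1390 = 0.04990.
Darcy flux q = K · i = 0.5250 × 0.04990 = 0.02620 m/day.
Seepage velocity v = q / n_e = 0.02620 / 0.14 = 0.1871 m/day.
Travel time t = L / v = 1390 / 0.1871 = 7428 days = 20.34 years.

20.3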